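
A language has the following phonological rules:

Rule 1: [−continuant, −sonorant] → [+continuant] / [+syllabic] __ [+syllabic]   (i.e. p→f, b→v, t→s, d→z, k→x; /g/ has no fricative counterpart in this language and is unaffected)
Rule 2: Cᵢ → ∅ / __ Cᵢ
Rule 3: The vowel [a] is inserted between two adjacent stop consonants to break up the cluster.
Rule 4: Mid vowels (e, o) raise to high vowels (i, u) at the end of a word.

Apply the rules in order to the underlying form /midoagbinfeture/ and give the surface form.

mizoagabinfesuri

Rule 1 (intervocalic spirantization): /d/ is a stop between vowels /i/ and /o/, so it spirantizes to the fricative [z]. /t/ is a stop between vowels /e/ and /u/, so it spirantizes to the fricative [s]. /midoagbinfeture/ → mizoagbinfesure.
Rule 2 (degemination): no segment meets the environment; /mizoagbinfesure/ is unchanged.
Rule 3 (stop-cluster a-epenthesis): /g/ and /b/ form a stop–stop cluster, so [a] is inserted between them. /mizoagbinfesure/ → mizoagabinfesure.
Rule 4 (final vowel raising): /e/ is a mid vowel in word-final position, so it raises to [i]. /mizoagabinfesure/ → mizoagabinfesuri.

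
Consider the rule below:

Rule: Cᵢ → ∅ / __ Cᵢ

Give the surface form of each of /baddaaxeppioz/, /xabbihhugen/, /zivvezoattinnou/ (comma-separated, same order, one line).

badaaxepioz, xabihugen, zivezoatinou

/baddaaxeppioz/: /dd/ is a geminate; the first /d/ deletes. /pp/ is a geminate; the first /p/ deletes. → [badaaxepioz].
/xabbihhugen/: /bb/ is a geminate; the first /b/ deletes. /hh/ is a geminate; the first /h/ deletes. → [xabihugen].
/zivvezoattinnou/: /vv/ is a geminate; the first /v/ deletes. /tt/ is a geminate; the first /t/ deletes. /nn/ is a geminate; the first /n/ deletes. → [zivezoatinou].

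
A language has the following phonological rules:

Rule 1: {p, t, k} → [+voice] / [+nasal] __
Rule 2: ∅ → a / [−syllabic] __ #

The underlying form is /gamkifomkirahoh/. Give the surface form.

gamgifomgirahoha

Rule 1 (post-nasal voicing): /k/ is a voiceless stop immediately after the nasal /m/, so it voices to [g]. /k/ is a voiceless stop immediately after the nasal /m/, so it voices to [g]. /gamkifomkirahoh/ → gamgifomgirahoh.
Rule 2 (final a-epenthesis): the form ends in the consonant /h/, so [a] is inserted word-finally. /gamgifomgirahoh/ → gamgifomgirahoha.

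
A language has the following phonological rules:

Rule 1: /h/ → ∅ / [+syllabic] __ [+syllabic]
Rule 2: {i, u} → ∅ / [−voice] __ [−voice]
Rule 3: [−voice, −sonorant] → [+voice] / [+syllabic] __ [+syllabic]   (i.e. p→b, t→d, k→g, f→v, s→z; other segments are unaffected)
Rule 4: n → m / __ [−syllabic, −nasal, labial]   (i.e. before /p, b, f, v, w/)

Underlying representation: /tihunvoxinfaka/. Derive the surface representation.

tiumvoximfaga

Rule 1 (intervocalic h-deletion): /h/ occurs between vowels /i/ and /u/, so it deletes. /tihunvoxinfaka/ → tiunvoxinfaka.
Rule 2 (high vowel syncope): no segment meets the environment; /tiunvoxinfaka/ is unchanged.
Rule 3 (intervocalic voicing): /k/ is a voiceless obstruent between vowels /a/ and /a/, so it voices to [g]. /tiunvoxinfaka/ → tiunvoxinfaga.
Rule 4 (nasal place assimilation): /n/ precedes the labial consonant /v/, so it assimilates in place to [m]. /n/ precedes the labial consonant /f/, so it assimilates in place to [m]. /tiunvoxinfaga/ → tiumvoximfaga.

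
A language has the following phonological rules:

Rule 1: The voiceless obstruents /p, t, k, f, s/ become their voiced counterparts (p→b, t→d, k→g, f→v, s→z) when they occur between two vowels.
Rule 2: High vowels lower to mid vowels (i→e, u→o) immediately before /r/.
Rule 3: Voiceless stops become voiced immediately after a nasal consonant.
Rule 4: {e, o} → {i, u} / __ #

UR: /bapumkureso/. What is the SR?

babumgorezu

Rule 1 (intervocalic voicing): /p/ is a voiceless obstruent between vowels /a/ and /u/, so it voices to [b]. /s/ is a voiceless obstruent between vowels /e/ and /o/, so it voices to [z]. /bapumkureso/ → babumkurezo.
Rule 2 (pre-rhotic lowering): /u/ is a high vowel immediately before /r/, so it lowers to [o]. /babumkurezo/ → babumkorezo.
Rule 3 (post-nasal voicing): /k/ is a voiceless stop immediately after the nasal /m/, so it voices to [g]. /babumkorezo/ → babumgorezo.
Rule 4 (final vowel raising): /o/ is a mid vowel in word-final position, so it raises to [u]. /babumgorezo/ → babumgorezu.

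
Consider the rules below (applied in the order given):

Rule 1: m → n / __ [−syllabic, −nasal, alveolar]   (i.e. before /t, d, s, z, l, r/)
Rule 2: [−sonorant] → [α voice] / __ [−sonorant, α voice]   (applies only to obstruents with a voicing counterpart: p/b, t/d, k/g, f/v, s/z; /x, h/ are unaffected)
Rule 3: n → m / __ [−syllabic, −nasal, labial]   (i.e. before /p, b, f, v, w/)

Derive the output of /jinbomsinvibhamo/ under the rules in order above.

Rule 1 (nasal place assimilation): /m/ precedes the alveolar consonant /s/, so it assimilates in place to [n]. /jinbomsinvibhamo/ → jinbonsinvibhamo.
Rule 2 (regressive voicing assimilation): /b/ precedes the voiceless obstruent /h/, so it devoices to [p] by assimilation. /jinbonsinvibhamo/ → jinbonsinviphamo.
Rule 3 (nasal place assimilation): /n/ precedes the labial consonant /b/, so it assimilates in place to [m]. /n/ precedes the labial consonant /v/, so it assimilates in place to [m]. /jinbonsinviphamo/ → jimbonsimviphamo.

jimbonsimviphamo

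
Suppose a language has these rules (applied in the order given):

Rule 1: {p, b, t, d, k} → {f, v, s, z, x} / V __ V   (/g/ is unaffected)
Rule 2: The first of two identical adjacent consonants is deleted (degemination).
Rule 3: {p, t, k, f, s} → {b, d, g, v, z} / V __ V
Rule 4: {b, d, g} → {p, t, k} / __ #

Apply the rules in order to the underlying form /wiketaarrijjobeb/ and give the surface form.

Rule 1 (intervocalic spirantization): /k/ is a stop between vowels /i/ and /e/, so it spirantizes to the fricative [x]. /t/ is a stop between vowels /e/ and /a/, so it spirantizes to the fricative [s]. /b/ is a stop between vowels /o/ and /e/, so it spirantizes to the fricative [v]. /wiketaarrijjobeb/ → wixesaarrijjoveb.
Rule 2 (degemination): /rr/ is a geminate; the first /r/ deletes. /jj/ is a geminate; the first /j/ deletes. /wixesaarrijjoveb/ → wixesaarijoveb.
Rule 3 (intervocalic voicing): /s/ is a voiceless obstruent between vowels /e/ and /a/, so it voices to [z]. /wixesaarijoveb/ → wixezaarijoveb.
Rule 4 (final devoicing): /b/ is a voiced stop in word-final position, so it devoices to [p]. /wixezaarijoveb/ → wixezaarijovep.

wixezaarijovep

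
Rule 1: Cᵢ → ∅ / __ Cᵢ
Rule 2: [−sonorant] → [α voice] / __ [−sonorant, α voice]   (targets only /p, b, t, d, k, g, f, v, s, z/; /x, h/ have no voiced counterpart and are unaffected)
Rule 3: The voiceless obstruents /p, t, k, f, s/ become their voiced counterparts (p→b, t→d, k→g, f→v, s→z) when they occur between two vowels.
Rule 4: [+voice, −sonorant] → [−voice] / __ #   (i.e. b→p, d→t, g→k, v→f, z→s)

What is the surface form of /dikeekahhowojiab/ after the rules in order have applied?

digeegahowojiap

Rule 1 (degemination): /hh/ is a geminate; the first /h/ deletes. /dikeekahhowojiab/ → dikeekahowojiab.
Rule 2 (regressive voicing assimilation): no segment meets the environment; /dikeekahowojiab/ is unchanged.
Rule 3 (intervocalic voicing): /k/ is a voiceless obstruent between vowels /i/ and /e/, so it voices to [g]. /k/ is a voiceless obstruent between vowels /e/ and /a/, so it voices to [g]. /dikeekahowojiab/ → digeegahowojiab.
Rule 4 (final devoicing): /b/ is a voiced obstruent in word-final position, so it devoices to [p]. /digeegahowojiab/ → digeegahowojiap.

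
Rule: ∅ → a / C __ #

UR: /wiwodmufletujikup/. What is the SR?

the form ends in the consonant /p/, so [a] is inserted word-finally.
Surface form: [wiwodmufletujikupa].

wiwodmufletujikupa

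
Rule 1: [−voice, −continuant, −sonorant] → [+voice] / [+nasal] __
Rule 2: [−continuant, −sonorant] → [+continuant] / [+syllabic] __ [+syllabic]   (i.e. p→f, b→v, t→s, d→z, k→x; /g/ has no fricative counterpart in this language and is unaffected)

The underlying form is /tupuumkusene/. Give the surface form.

tufuumgusene

Rule 1 (post-nasal voicing): /k/ is a voiceless stop immediately after the nasal /m/, so it voices to [g]. /tupuumkusene/ → tupuumgusene.
Rule 2 (intervocalic spirantization): /p/ is a stop between vowels /u/ and /u/, so it spirantizes to the fricative [f]. /tupuumgusene/ → tufuumgusene.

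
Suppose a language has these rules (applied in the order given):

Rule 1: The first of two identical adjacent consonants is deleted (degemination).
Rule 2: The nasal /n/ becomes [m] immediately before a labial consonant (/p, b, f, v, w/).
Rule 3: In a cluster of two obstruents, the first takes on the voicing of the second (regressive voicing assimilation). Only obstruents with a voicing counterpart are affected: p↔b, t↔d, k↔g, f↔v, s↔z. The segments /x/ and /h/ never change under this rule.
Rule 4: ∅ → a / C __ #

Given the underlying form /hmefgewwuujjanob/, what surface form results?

hmevgewuujanoba

Rule 1 (degemination): /ww/ is a geminate; the first /w/ deletes. /jj/ is a geminate; the first /j/ deletes. /hmefgewwuujjanob/ → hmefgewuujanob.
Rule 2 (nasal place assimilation): no segment meets the environment; /hmefgewuujanob/ is unchanged.
Rule 3 (regressive voicing assimilation): /f/ precedes the voiced obstruent /g/, so it voices to [v] by assimilation. /hmefgewuujanob/ → hmevgewuujanob.
Rule 4 (final a-epenthesis): the form ends in the consonant /b/, so [a] is inserted word-finally. /hmevgewuujanob/ → hmevgewuujanoba.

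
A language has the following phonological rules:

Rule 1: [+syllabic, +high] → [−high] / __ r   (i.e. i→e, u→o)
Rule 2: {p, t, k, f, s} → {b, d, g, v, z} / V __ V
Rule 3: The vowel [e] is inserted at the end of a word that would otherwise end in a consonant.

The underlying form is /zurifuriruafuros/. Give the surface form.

zorivoreruavorose

Rule 1 (pre-rhotic lowering): /u/ is a high vowel immediately before /r/, so it lowers to [o]. /u/ is a high vowel immediately before /r/, so it lowers to [o]. /i/ is a high vowel immediately before /r/, so it lowers to [e]. /u/ is a high vowel immediately before /r/, so it lowers to [o]. /zurifuriruafuros/ → zoriforeruaforos.
Rule 2 (intervocalic voicing): /f/ is a voiceless obstruent between vowels /i/ and /o/, so it voices to [v]. /f/ is a voiceless obstruent between vowels /a/ and /o/, so it voices to [v]. /zoriforeruaforos/ → zorivoreruavoros.
Rule 3 (final e-epenthesis): the form ends in the consonant /s/, so [e] is inserted word-finally. /zorivoreruavoros/ → zorivoreruavorose.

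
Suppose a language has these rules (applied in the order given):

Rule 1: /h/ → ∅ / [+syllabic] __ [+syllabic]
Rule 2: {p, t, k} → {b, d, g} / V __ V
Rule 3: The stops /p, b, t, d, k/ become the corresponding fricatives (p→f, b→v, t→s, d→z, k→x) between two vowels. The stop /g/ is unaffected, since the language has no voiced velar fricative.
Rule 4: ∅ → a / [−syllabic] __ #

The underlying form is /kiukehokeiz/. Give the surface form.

Rule 1 (intervocalic h-deletion): /h/ occurs between vowels /e/ and /o/, so it deletes. /kiukehokeiz/ → kiukeokeiz.
Rule 2 (intervocalic voicing): /k/ is a voiceless stop between vowels /u/ and /e/, so it voices to [g]. /k/ is a voiceless stop between vowels /o/ and /e/, so it voices to [g]. /kiukeokeiz/ → kiugeogeiz.
Rule 3 (intervocalic spirantization): no segment meets the environment; /kiugeogeiz/ is unchanged.
Rule 4 (final a-epenthesis): the form ends in the consonant /z/, so [a] is inserted word-finally. /kiugeogeiz/ → kiugeogeiza.

kiugeogeiza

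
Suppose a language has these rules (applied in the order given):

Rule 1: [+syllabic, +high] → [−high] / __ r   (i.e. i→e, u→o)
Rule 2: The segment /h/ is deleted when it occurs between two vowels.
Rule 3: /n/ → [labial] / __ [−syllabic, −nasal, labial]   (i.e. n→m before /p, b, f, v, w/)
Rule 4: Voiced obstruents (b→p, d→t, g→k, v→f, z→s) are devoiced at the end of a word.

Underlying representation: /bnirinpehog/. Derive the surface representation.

Rule 1 (pre-rhotic lowering): /i/ is a high vowel immediately before /r/, so it lowers to [e]. /bnirinpehog/ → bnerinpehog.
Rule 2 (intervocalic h-deletion): /h/ occurs between vowels /e/ and /o/, so it deletes. /bnerinpehog/ → bnerinpeog.
Rule 3 (nasal place assimilation): /n/ precedes the labial consonant /p/, so it assimilates in place to [m]. /bnerinpeog/ → bnerimpeog.
Rule 4 (final devoicing): /g/ is a voiced obstruent in word-final position, so it devoices to [k]. /bnerimpeog/ → bnerimpeok.

bnerimpeok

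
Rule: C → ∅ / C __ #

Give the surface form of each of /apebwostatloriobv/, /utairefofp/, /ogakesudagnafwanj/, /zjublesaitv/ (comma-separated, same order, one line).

apebwostatloriob, utairefof, ogakesudagnafwan, zjublesait

/apebwostatloriobv/: /v/ is the second consonant of a word-final cluster /bv/, so it deletes. → [apebwostatloriob].
/utairefofp/: /p/ is the second consonant of a word-final cluster /fp/, so it deletes. → [utairefof].
/ogakesudagnafwanj/: /j/ is the second consonant of a word-final cluster /nj/, so it deletes. → [ogakesudagnafwan].
/zjublesaitv/: /v/ is the second consonant of a word-final cluster /tv/, so it deletes. → [zjublesait].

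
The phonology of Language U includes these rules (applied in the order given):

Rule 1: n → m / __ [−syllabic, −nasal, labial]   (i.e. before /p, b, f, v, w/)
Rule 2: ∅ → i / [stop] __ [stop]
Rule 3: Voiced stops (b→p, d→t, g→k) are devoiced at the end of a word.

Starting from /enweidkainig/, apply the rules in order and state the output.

emweidikainik

Rule 1 (nasal place assimilation): /n/ precedes the labial consonant /w/, so it assimilates in place to [m]. /enweidkainig/ → emweidkainig.
Rule 2 (stop-cluster i-epenthesis): /d/ and /k/ form a stop–stop cluster, so [i] is inserted between them. /emweidkainig/ → emweidikainig.
Rule 3 (final devoicing): /g/ is a voiced stop in word-final position, so it devoices to [k]. /emweidikainig/ → emweidikainik.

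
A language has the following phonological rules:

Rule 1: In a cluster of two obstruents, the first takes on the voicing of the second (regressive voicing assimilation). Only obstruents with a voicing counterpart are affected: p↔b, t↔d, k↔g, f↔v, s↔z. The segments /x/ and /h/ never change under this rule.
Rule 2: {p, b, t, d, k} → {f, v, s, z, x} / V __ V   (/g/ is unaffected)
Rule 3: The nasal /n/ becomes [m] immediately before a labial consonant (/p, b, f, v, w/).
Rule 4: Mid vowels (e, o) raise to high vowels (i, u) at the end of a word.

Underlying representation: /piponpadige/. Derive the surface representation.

Rule 1 (regressive voicing assimilation): no segment meets the environment; /piponpadige/ is unchanged.
Rule 2 (intervocalic spirantization): /p/ is a stop between vowels /i/ and /o/, so it spirantizes to the fricative [f]. /d/ is a stop between vowels /a/ and /i/, so it spirantizes to the fricative [z]. /piponpadige/ → pifonpazige.
Rule 3 (nasal place assimilation): /n/ precedes the labial consonant /p/, so it assimilates in place to [m]. /pifonpazige/ → pifompazige.
Rule 4 (final vowel raising): /e/ is a mid vowel in word-final position, so it raises to [i]. /pifompazige/ → pifompazigi.

pifompazigi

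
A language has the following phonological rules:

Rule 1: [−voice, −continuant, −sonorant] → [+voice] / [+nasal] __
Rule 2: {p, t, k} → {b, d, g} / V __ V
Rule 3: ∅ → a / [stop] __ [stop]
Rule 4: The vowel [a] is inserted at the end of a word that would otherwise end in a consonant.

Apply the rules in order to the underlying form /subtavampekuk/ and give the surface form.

subatavambeguka

Rule 1 (post-nasal voicing): /p/ is a voiceless stop immediately after the nasal /m/, so it voices to [b]. /subtavampekuk/ → subtavambekuk.
Rule 2 (intervocalic voicing): /k/ is a voiceless stop between vowels /e/ and /u/, so it voices to [g]. /subtavambekuk/ → subtavambeguk.
Rule 3 (stop-cluster a-epenthesis): /b/ and /t/ form a stop–stop cluster, so [a] is inserted between them. /subtavambeguk/ → subatavambeguk.
Rule 4 (final a-epenthesis): the form ends in the consonant /k/, so [a] is inserted word-finally. /subatavambeguk/ → subatavambeguka.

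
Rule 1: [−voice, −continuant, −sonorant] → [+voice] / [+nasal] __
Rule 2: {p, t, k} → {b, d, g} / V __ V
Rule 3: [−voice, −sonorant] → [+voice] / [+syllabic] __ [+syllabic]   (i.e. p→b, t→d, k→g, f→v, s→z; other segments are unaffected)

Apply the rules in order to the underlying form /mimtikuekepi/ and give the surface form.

mimdiguegebi

Rule 1 (post-nasal voicing): /t/ is a voiceless stop immediately after the nasal /m/, so it voices to [d]. /mimtikuekepi/ → mimdikuekepi.
Rule 2 (intervocalic voicing): /k/ is a voiceless stop between vowels /i/ and /u/, so it voices to [g]. /k/ is a voiceless stop between vowels /e/ and /e/, so it voices to [g]. /p/ is a voiceless stop between vowels /e/ and /i/, so it voices to [b]. /mimdikuekepi/ → mimdiguegebi.
Rule 3 (intervocalic voicing): no segment meets the environment; /mimdiguegebi/ is unchanged.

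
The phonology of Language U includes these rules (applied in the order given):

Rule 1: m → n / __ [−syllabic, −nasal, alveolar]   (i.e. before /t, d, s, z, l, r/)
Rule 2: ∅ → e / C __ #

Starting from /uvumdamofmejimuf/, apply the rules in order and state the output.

uvundamofmejimufe

Rule 1 (nasal place assimilation): /m/ precedes the alveolar consonant /d/, so it assimilates in place to [n]. /uvumdamofmejimuf/ → uvundamofmejimuf.
Rule 2 (final e-epenthesis): the form ends in the consonant /f/, so [e] is inserted word-finally. /uvundamofmejimuf/ → uvundamofmejimufe.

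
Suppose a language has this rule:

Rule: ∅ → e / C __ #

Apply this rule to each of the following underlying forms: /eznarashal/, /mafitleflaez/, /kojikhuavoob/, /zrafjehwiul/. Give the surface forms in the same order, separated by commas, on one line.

/eznarashal/: the form ends in the consonant /l/, so [e] is inserted word-finally. → [eznarashale].
/mafitleflaez/: the form ends in the consonant /z/, so [e] is inserted word-finally. → [mafitleflaeze].
/kojikhuavoob/: the form ends in the consonant /b/, so [e] is inserted word-finally. → [kojikhuavoobe].
/zrafjehwiul/: the form ends in the consonant /l/, so [e] is inserted word-finally. → [zrafjehwiule].

eznarashale, mafitleflaeze, kojikhuavoobe, zrafjehwiule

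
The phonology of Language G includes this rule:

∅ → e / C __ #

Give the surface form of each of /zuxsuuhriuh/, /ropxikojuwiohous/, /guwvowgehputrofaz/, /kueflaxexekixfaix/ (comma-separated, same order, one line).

/zuxsuuhriuh/: the form ends in the consonant /h/, so [e] is inserted word-finally. → [zuxsuuhriuhe].
/ropxikojuwiohous/: the form ends in the consonant /s/, so [e] is inserted word-finally. → [ropxikojuwiohouse].
/guwvowgehputrofaz/: the form ends in the consonant /z/, so [e] is inserted word-finally. → [guwvowgehputrofaze].
/kueflaxexekixfaix/: the form ends in the consonant /x/, so [e] is inserted word-finally. → [kueflaxexekixfaixe].

zuxsuuhriuhe, ropxikojuwiohouse, guwvowgehputrofaze, kueflaxexekixfaixe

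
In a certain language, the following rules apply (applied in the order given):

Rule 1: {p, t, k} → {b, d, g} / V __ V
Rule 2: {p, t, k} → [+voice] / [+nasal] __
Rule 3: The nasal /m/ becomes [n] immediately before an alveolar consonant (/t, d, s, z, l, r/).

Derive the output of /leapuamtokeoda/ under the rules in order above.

leabuandogeoda

Rule 1 (intervocalic voicing): /p/ is a voiceless stop between vowels /a/ and /u/, so it voices to [b]. /k/ is a voiceless stop between vowels /o/ and /e/, so it voices to [g]. /leapuamtokeoda/ → leabuamtogeoda.
Rule 2 (post-nasal voicing): /t/ is a voiceless stop immediately after the nasal /m/, so it voices to [d]. /leabuamtogeoda/ → leabuamdogeoda.
Rule 3 (nasal place assimilation): /m/ precedes the alveolar consonant /d/, so it assimilates in place to [n]. /leabuamdogeoda/ → leabuandogeoda.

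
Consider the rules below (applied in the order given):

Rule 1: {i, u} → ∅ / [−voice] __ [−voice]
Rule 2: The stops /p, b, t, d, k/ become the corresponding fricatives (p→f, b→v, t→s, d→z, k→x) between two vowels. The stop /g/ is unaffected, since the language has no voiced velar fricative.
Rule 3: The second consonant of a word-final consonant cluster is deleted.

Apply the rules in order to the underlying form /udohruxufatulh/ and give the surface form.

uzohruxfasul

Rule 1 (high vowel syncope): /u/ is a high vowel flanked by voiceless consonants /x/ and /f/, so it deletes. /udohruxufatulh/ → udohruxfatulh.
Rule 2 (intervocalic spirantization): /d/ is a stop between vowels /u/ and /o/, so it spirantizes to the fricative [z]. /t/ is a stop between vowels /a/ and /u/, so it spirantizes to the fricative [s]. /udohruxfatulh/ → uzohruxfasulh.
Rule 3 (final cluster simplification): /h/ is the second consonant of a word-final cluster /lh/, so it deletes. /uzohruxfasulh/ → uzohruxfasul.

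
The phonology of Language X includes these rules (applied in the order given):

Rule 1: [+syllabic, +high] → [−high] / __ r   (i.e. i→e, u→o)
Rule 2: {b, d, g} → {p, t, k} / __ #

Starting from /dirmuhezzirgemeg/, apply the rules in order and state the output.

Rule 1 (pre-rhotic lowering): /i/ is a high vowel immediately before /r/, so it lowers to [e]. /i/ is a high vowel immediately before /r/, so it lowers to [e]. /dirmuhezzirgemeg/ → dermuhezzergemeg.
Rule 2 (final devoicing): /g/ is a voiced stop in word-final position, so it devoices to [k]. /dermuhezzergemeg/ → dermuhezzergemek.

dermuhezzergemek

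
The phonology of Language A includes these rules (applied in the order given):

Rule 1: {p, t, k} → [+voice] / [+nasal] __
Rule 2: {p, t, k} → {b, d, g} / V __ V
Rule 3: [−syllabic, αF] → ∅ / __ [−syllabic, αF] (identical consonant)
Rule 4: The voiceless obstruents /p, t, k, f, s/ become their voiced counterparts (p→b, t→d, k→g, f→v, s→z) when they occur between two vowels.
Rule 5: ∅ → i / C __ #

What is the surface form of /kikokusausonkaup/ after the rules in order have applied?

kigoguzauzongaupi

Rule 1 (post-nasal voicing): /k/ is a voiceless stop immediately after the nasal /n/, so it voices to [g]. /kikokusausonkaup/ → kikokusausongaup.
Rule 2 (intervocalic voicing): /k/ is a voiceless stop between vowels /i/ and /o/, so it voices to [g]. /k/ is a voiceless stop between vowels /o/ and /u/, so it voices to [g]. /kikokusausongaup/ → kigogusausongaup.
Rule 3 (degemination): no segment meets the environment; /kigogusausongaup/ is unchanged.
Rule 4 (intervocalic voicing): /s/ is a voiceless obstruent between vowels /u/ and /a/, so it voices to [z]. /s/ is a voiceless obstruent between vowels /u/ and /o/, so it voices to [z]. /kigogusausongaup/ → kigoguzauzongaup.
Rule 5 (final i-epenthesis): the form ends in the consonant /p/, so [i] is inserted word-finally. /kigoguzauzongaup/ → kigoguzauzongaupi.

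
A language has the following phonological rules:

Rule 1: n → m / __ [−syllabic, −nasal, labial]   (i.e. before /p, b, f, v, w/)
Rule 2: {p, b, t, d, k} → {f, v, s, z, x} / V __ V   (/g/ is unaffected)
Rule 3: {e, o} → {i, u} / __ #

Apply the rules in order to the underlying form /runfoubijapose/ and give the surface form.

Rule 1 (nasal place assimilation): /n/ precedes the labial consonant /f/, so it assimilates in place to [m]. /runfoubijapose/ → rumfoubijapose.
Rule 2 (intervocalic spirantization): /b/ is a stop between vowels /u/ and /i/, so it spirantizes to the fricative [v]. /p/ is a stop between vowels /a/ and /o/, so it spirantizes to the fricative [f]. /rumfoubijapose/ → rumfouvijafose.
Rule 3 (final vowel raising): /e/ is a mid vowel in word-final position, so it raises to [i]. /rumfouvijafose/ → rumfouvijafosi.

rumfouvijafosi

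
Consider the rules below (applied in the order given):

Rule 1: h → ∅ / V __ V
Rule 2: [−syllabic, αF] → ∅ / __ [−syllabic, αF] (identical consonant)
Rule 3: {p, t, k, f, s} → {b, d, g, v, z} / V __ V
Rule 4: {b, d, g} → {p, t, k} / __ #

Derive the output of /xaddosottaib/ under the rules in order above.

xadozodaip

Rule 1 (intervocalic h-deletion): no segment meets the environment; /xaddosottaib/ is unchanged.
Rule 2 (degemination): /dd/ is a geminate; the first /d/ deletes. /tt/ is a geminate; the first /t/ deletes. /xaddosottaib/ → xadosotaib.
Rule 3 (intervocalic voicing): /s/ is a voiceless obstruent between vowels /o/ and /o/, so it voices to [z]. /t/ is a voiceless obstruent between vowels /o/ and /a/, so it voices to [d]. /xadosotaib/ → xadozodaib.
Rule 4 (final devoicing): /b/ is a voiced stop in word-final position, so it devoices to [p]. /xadozodaib/ → xadozodaip.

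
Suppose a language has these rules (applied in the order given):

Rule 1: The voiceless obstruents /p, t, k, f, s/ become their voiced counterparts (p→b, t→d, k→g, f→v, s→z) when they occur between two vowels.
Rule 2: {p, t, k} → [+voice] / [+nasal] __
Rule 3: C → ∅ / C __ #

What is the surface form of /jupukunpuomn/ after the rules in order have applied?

jubugunbuom

Rule 1 (intervocalic voicing): /p/ is a voiceless obstruent between vowels /u/ and /u/, so it voices to [b]. /k/ is a voiceless obstruent between vowels /u/ and /u/, so it voices to [g]. /jupukunpuomn/ → jubugunpuomn.
Rule 2 (post-nasal voicing): /p/ is a voiceless stop immediately after the nasal /n/, so it voices to [b]. /jubugunpuomn/ → jubugunbuomn.
Rule 3 (final cluster simplification): /n/ is the second consonant of a word-final cluster /mn/, so it deletes. /jubugunbuomn/ → jubugunbuom.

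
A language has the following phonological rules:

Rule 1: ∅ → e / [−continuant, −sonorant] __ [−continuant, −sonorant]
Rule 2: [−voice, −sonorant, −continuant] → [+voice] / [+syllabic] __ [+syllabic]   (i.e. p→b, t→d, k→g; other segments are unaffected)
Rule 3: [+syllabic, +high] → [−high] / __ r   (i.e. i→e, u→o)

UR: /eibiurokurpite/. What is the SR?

eibiorogorpide

Rule 1 (stop-cluster e-epenthesis): no segment meets the environment; /eibiurokurpite/ is unchanged.
Rule 2 (intervocalic voicing): /k/ is a voiceless stop between vowels /o/ and /u/, so it voices to [g]. /t/ is a voiceless stop between vowels /i/ and /e/, so it voices to [d]. /eibiurokurpite/ → eibiurogurpide.
Rule 3 (pre-rhotic lowering): /u/ is a high vowel immediately before /r/, so it lowers to [o]. /u/ is a high vowel immediately before /r/, so it lowers to [o]. /eibiurogurpide/ → eibiorogorpide.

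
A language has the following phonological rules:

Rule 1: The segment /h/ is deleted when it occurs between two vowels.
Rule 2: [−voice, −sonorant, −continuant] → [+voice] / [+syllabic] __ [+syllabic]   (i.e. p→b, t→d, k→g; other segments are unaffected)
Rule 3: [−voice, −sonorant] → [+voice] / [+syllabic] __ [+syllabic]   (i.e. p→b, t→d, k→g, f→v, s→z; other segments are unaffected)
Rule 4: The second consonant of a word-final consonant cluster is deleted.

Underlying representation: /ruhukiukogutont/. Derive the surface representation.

Rule 1 (intervocalic h-deletion): /h/ occurs between vowels /u/ and /u/, so it deletes. /ruhukiukogutont/ → ruukiukogutont.
Rule 2 (intervocalic voicing): /k/ is a voiceless stop between vowels /u/ and /i/, so it voices to [g]. /k/ is a voiceless stop between vowels /u/ and /o/, so it voices to [g]. /t/ is a voiceless stop between vowels /u/ and /o/, so it voices to [d]. /ruukiukogutont/ → ruugiugogudont.
Rule 3 (intervocalic voicing): no segment meets the environment; /ruugiugogudont/ is unchanged.
Rule 4 (final cluster simplification): /t/ is the second consonant of a word-final cluster /nt/, so it deletes. /ruugiugogudont/ → ruugiugogudon.

ruugiugogudon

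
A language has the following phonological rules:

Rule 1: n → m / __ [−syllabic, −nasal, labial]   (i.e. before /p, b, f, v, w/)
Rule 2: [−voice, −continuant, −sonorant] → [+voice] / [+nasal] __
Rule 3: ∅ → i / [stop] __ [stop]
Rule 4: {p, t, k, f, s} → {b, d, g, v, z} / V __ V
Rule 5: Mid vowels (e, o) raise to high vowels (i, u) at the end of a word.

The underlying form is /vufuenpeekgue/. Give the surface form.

Rule 1 (nasal place assimilation): /n/ precedes the labial consonant /p/, so it assimilates in place to [m]. /vufuenpeekgue/ → vufuempeekgue.
Rule 2 (post-nasal voicing): /p/ is a voiceless stop immediately after the nasal /m/, so it voices to [b]. /vufuempeekgue/ → vufuembeekgue.
Rule 3 (stop-cluster i-epenthesis): /k/ and /g/ form a stop–stop cluster, so [i] is inserted between them. /vufuembeekgue/ → vufuembeekigue.
Rule 4 (intervocalic voicing): /f/ is a voiceless obstruent between vowels /u/ and /u/, so it voices to [v]. /k/ is a voiceless obstruent between vowels /e/ and /i/, so it voices to [g]. /vufuembeekigue/ → vuvuembeegigue.
Rule 5 (final vowel raising): /e/ is a mid vowel in word-final position, so it raises to [i]. /vuvuembeegigue/ → vuvuembeegigui.

vuvuembeegigui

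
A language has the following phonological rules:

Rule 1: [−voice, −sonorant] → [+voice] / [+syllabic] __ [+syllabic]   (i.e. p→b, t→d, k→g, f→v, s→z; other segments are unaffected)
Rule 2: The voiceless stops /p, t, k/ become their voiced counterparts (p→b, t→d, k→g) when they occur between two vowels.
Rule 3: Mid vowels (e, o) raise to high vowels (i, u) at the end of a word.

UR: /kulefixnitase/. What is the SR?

kulevixnidazi

Rule 1 (intervocalic voicing): /f/ is a voiceless obstruent between vowels /e/ and /i/, so it voices to [v]. /t/ is a voiceless obstruent between vowels /i/ and /a/, so it voices to [d]. /s/ is a voiceless obstruent between vowels /a/ and /e/, so it voices to [z]. /kulefixnitase/ → kulevixnidaze.
Rule 2 (intervocalic voicing): no segment meets the environment; /kulevixnidaze/ is unchanged.
Rule 3 (final vowel raising): /e/ is a mid vowel in word-final position, so it raises to [i]. /kulevixnidaze/ → kulevixnidazi.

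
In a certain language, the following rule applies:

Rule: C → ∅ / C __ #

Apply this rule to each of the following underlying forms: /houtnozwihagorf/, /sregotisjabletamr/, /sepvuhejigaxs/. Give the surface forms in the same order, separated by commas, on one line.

houtnozwihagor, sregotisjabletam, sepvuhejigax

/houtnozwihagorf/: /f/ is the second consonant of a word-final cluster /rf/, so it deletes. → [houtnozwihagor].
/sregotisjabletamr/: /r/ is the second consonant of a word-final cluster /mr/, so it deletes. → [sregotisjabletam].
/sepvuhejigaxs/: /s/ is the second consonant of a word-final cluster /xs/, so it deletes. → [sepvuhejigax].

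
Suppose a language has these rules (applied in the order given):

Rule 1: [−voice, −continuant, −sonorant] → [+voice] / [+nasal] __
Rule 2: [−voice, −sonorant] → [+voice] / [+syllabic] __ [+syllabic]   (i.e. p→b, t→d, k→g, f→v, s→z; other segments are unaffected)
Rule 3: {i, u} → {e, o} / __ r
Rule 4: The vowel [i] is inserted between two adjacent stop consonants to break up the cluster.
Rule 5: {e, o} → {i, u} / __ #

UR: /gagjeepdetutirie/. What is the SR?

gagjeepideduderii

Rule 1 (post-nasal voicing): no segment meets the environment; /gagjeepdetutirie/ is unchanged.
Rule 2 (intervocalic voicing): /t/ is a voiceless obstruent between vowels /e/ and /u/, so it voices to [d]. /t/ is a voiceless obstruent between vowels /u/ and /i/, so it voices to [d]. /gagjeepdetutirie/ → gagjeepdedudirie.
Rule 3 (pre-rhotic lowering): /i/ is a high vowel immediately before /r/, so it lowers to [e]. /gagjeepdedudirie/ → gagjeepdeduderie.
Rule 4 (stop-cluster i-epenthesis): /p/ and /d/ form a stop–stop cluster, so [i] is inserted between them. /gagjeepdeduderie/ → gagjeepideduderie.
Rule 5 (final vowel raising): /e/ is a mid vowel in word-final position, so it raises to [i]. /gagjeepideduderie/ → gagjeepideduderii.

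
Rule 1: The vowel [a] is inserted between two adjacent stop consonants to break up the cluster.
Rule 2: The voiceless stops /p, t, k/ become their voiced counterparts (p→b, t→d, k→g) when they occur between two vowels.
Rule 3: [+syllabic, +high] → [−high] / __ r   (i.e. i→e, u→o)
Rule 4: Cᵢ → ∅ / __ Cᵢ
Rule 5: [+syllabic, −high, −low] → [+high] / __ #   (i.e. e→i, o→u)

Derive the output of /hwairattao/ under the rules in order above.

hwaeradadau

Rule 1 (stop-cluster a-epenthesis): /t/ and /t/ form a stop–stop cluster, so [a] is inserted between them. /hwairattao/ → hwairatatao.
Rule 2 (intervocalic voicing): /t/ is a voiceless stop between vowels /a/ and /a/, so it voices to [d]. /t/ is a voiceless stop between vowels /a/ and /a/, so it voices to [d]. /hwairatatao/ → hwairadadao.
Rule 3 (pre-rhotic lowering): /i/ is a high vowel immediately before /r/, so it lowers to [e]. /hwairadadao/ → hwaeradadao.
Rule 4 (degemination): no segment meets the environment; /hwaeradadao/ is unchanged.
Rule 5 (final vowel raising): /o/ is a mid vowel in word-final position, so it raises to [u]. /hwaeradadao/ → hwaeradadau.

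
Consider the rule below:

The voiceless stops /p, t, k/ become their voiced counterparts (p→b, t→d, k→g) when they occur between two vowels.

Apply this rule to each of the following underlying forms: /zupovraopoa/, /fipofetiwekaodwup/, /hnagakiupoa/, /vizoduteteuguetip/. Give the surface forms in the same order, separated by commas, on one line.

zubovraoboa, fibofediwegaodwup, hnagagiuboa, vizodudedeuguedip

/zupovraopoa/: /p/ is a voiceless stop between vowels /u/ and /o/, so it voices to [b]. /p/ is a voiceless stop between vowels /o/ and /o/, so it voices to [b]. → [zubovraoboa].
/fipofetiwekaodwup/: /p/ is a voiceless stop between vowels /i/ and /o/, so it voices to [b]. /t/ is a voiceless stop between vowels /e/ and /i/, so it voices to [d]. /k/ is a voiceless stop between vowels /e/ and /a/, so it voices to [g]. → [fibofediwegaodwup].
/hnagakiupoa/: /k/ is a voiceless stop between vowels /a/ and /i/, so it voices to [g]. /p/ is a voiceless stop between vowels /u/ and /o/, so it voices to [b]. → [hnagagiuboa].
/vizoduteteuguetip/: /t/ is a voiceless stop between vowels /u/ and /e/, so it voices to [d]. /t/ is a voiceless stop between vowels /e/ and /e/, so it voices to [d]. /t/ is a voiceless stop between vowels /e/ and /i/, so it voices to [d]. → [vizodudedeuguedip].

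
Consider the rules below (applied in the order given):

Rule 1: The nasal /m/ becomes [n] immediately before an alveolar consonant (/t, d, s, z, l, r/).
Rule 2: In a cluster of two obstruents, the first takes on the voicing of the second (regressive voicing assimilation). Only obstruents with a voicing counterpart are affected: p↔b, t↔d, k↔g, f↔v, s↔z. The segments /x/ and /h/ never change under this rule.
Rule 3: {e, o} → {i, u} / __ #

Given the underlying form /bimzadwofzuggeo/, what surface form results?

binzadwovzuggeu

Rule 1 (nasal place assimilation): /m/ precedes the alveolar consonant /z/, so it assimilates in place to [n]. /bimzadwofzuggeo/ → binzadwofzuggeo.
Rule 2 (regressive voicing assimilation): /f/ precedes the voiced obstruent /z/, so it voices to [v] by assimilation. /binzadwofzuggeo/ → binzadwovzuggeo.
Rule 3 (final vowel raising): /o/ is a mid vowel in word-final position, so it raises to [u]. /binzadwovzuggeo/ → binzadwovzuggeu.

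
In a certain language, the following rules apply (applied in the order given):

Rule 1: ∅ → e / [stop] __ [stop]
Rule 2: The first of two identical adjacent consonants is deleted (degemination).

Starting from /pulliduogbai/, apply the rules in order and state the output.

puliduogebai

Rule 1 (stop-cluster e-epenthesis): /g/ and /b/ form a stop–stop cluster, so [e] is inserted between them. /pulliduogbai/ → pulliduogebai.
Rule 2 (degemination): /ll/ is a geminate; the first /l/ deletes. /pulliduogebai/ → puliduogebai.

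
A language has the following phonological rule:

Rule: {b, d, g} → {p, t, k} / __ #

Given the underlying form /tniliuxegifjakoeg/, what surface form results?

/g/ is a voiced stop in word-final position, so it devoices to [k].
The other instance of /g/ does not occur in the required environment and remains unchanged.
Surface form: [tniliuxegifjakoek].

tniliuxegifjakoek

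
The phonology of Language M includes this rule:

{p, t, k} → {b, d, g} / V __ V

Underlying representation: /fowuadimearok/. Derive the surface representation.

fowuadimearok

No segment of /fowuadimearok/ meets the structural description of the rule, so the form surfaces unchanged.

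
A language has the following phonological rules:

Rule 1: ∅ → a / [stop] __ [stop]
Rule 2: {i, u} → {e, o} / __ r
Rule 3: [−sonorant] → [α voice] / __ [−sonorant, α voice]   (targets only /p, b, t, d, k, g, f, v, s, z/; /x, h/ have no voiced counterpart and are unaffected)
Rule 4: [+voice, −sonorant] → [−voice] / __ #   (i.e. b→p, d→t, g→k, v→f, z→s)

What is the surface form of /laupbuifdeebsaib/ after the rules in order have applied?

laupabuivdeepsaip

Rule 1 (stop-cluster a-epenthesis): /p/ and /b/ form a stop–stop cluster, so [a] is inserted between them. /laupbuifdeebsaib/ → laupabuifdeebsaib.
Rule 2 (pre-rhotic lowering): no segment meets the environment; /laupabuifdeebsaib/ is unchanged.
Rule 3 (regressive voicing assimilation): /f/ precedes the voiced obstruent /d/, so it voices to [v] by assimilation. /b/ precedes the voiceless obstruent /s/, so it devoices to [p] by assimilation. /laupabuifdeebsaib/ → laupabuivdeepsaib.
Rule 4 (final devoicing): /b/ is a voiced obstruent in word-final position, so it devoices to [p]. /laupabuivdeepsaib/ → laupabuivdeepsaip.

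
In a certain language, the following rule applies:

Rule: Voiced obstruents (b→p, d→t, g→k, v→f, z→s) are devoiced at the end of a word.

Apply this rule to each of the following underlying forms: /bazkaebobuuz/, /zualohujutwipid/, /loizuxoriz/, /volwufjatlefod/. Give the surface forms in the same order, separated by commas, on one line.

/bazkaebobuuz/: /z/ is a voiced obstruent in word-final position, so it devoices to [s]. → [bazkaebobuus].
/zualohujutwipid/: /d/ is a voiced obstruent in word-final position, so it devoices to [t]. → [zualohujutwipit].
/loizuxoriz/: /z/ is a voiced obstruent in word-final position, so it devoices to [s]. → [loizuxoris].
/volwufjatlefod/: /d/ is a voiced obstruent in word-final position, so it devoices to [t]. → [volwufjatlefot].

bazkaebobuus, zualohujutwipit, loizuxoris, volwufjatlefot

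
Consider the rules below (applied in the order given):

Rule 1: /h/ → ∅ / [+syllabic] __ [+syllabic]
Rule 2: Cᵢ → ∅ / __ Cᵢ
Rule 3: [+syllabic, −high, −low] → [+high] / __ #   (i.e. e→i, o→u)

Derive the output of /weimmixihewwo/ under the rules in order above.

Rule 1 (intervocalic h-deletion): /h/ occurs between vowels /i/ and /e/, so it deletes. /weimmixihewwo/ → weimmixiewwo.
Rule 2 (degemination): /mm/ is a geminate; the first /m/ deletes. /ww/ is a geminate; the first /w/ deletes. /weimmixiewwo/ → weimixiewo.
Rule 3 (final vowel raising): /o/ is a mid vowel in word-final position, so it raises to [u]. /weimixiewo/ → weimixiewu.

weimixiewu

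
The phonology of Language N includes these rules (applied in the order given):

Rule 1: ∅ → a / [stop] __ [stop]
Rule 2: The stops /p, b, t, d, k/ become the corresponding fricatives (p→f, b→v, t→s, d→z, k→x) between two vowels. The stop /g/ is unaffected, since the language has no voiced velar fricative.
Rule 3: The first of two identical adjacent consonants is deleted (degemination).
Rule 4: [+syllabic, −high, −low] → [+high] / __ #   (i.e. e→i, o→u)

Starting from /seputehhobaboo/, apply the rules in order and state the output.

sefusehovavou

Rule 1 (stop-cluster a-epenthesis): no segment meets the environment; /seputehhobaboo/ is unchanged.
Rule 2 (intervocalic spirantization): /p/ is a stop between vowels /e/ and /u/, so it spirantizes to the fricative [f]. /t/ is a stop between vowels /u/ and /e/, so it spirantizes to the fricative [s]. /b/ is a stop between vowels /o/ and /a/, so it spirantizes to the fricative [v]. /b/ is a stop between vowels /a/ and /o/, so it spirantizes to the fricative [v]. /seputehhobaboo/ → sefusehhovavoo.
Rule 3 (degemination): /hh/ is a geminate; the first /h/ deletes. /sefusehhovavoo/ → sefusehovavoo.
Rule 4 (final vowel raising): /o/ is a mid vowel in word-final position, so it raises to [u]. /sefusehovavoo/ → sefusehovavou.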